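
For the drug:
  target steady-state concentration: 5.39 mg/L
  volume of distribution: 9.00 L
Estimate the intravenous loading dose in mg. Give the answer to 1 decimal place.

LD = Css × Vd = 5.39 × 9.00 = 48.51 mg

48.5 mg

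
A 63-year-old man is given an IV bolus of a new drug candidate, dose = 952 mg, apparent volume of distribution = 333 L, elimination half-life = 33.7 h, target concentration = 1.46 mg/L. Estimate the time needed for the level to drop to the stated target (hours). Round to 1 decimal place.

C₀ = Dose / Vd = 952.0 / 333 = 2.859 mg/L
k = ln2 / t½ = 0.693147 / 33.7 = 0.02057 h⁻¹
t = ln(C₀ / C) / k = ln(2.859 / 1.46) / 0.02057
  = ln(1.958) / 0.02057 = 0.6719 / 0.02057 = 32.66 h

32.7 h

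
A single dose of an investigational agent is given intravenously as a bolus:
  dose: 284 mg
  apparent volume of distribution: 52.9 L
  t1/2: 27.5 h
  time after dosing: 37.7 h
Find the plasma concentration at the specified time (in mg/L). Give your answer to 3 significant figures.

2.08 mg/L

C₀ = Dose / Vd = 284.0 / 52.9 = 5.369 mg/L
k = ln2 / t½ = 0.693147 / 27.5 = 0.02521 h⁻¹
C = C₀ · e^(−k·t) = 5.369 × e^(−0.02521 × 37.7)
  = 5.369 × 0.3866 = 2.076 mg/L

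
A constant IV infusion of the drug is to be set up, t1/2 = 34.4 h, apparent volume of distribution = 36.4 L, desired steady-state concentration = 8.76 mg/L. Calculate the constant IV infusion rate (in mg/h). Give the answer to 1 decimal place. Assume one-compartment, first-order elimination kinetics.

k = ln2 / t½ = 0.693147 / 34.4 = 0.02015 h⁻¹
CL = k × Vd = 0.02015 × 36.4 = 0.7335 L/h
At steady state, infusion rate R₀ = Css × CL = 8.76 × 0.7335 = 6.425 mg/h

6.4 mg/h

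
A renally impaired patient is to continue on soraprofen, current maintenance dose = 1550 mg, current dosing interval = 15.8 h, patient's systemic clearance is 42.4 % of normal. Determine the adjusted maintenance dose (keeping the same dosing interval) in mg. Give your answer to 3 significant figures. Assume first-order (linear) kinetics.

657 mg

To keep the same average steady-state level, dosing rate must scale with clearance.
CL ratio = 42.4 / 100 = 0.4240
New dose (same interval) = 1550 × 0.4240 = 657.2 mg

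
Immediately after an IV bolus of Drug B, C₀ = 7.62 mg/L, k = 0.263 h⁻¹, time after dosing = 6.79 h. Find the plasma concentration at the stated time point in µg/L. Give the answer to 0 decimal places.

C = C₀ · e^(−k·t) = 7.620 × e^(−0.2630 × 6.79)
  = 7.620 × 0.1677 = 1.278 mg/L
Convert: 1.278 mg/L × 1000 = 1278 µg/L

1278 µg/L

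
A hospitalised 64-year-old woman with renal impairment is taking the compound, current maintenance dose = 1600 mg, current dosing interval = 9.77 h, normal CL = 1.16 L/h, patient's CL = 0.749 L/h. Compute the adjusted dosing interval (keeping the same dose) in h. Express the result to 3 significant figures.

To keep the same average steady-state level, dosing rate must scale with clearance.
CL ratio = 0.749 / 1.16 = 0.6457
New interval (same dose) = 9.77 / 0.6457 = 15.13 h

15.1 h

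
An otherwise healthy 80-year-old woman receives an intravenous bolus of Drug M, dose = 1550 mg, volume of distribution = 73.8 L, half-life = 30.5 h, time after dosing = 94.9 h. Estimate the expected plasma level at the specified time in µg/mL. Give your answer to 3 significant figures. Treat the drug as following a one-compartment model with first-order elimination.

2.43 µg/mL

C₀ = Dose / Vd = 1550 / 73.8 = 21.00 mg/L
k = ln2 / t½ = 0.693147 / 30.5 = 0.02273 h⁻¹
C = C₀ · e^(−k·t) = 21.00 × e^(−0.02273 × 94.9)
  = 21.00 × 0.1157 = 2.430 mg/L
(2.430 mg/L = 2.430 µg/mL)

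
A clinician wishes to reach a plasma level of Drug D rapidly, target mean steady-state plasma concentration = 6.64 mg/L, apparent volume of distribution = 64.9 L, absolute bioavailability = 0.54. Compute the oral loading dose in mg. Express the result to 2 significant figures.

800 mg

LD = Css × Vd / F = 6.64 × 64.9 / 0.54 = 798.0 mg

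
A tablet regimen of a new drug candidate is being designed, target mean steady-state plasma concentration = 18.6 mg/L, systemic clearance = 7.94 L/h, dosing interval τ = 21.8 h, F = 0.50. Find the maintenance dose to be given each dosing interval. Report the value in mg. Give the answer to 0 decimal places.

6439 mg

At steady state, F × (Dose/τ) = Css × CL.
Dose = Css × CL × τ / F = 18.6 × 7.940 × 21.8 / 0.50 = 6439 mg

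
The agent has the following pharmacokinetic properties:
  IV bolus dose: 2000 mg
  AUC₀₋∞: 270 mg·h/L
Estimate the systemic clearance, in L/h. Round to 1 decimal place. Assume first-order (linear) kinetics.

CL = Dose / AUC = 2000 / 270 = 7.407 L/h

7.4 L/h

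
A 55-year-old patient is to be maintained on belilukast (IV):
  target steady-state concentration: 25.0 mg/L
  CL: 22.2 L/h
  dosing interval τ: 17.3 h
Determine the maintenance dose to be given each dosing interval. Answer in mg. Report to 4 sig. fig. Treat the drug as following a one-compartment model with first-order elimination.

9602 mg

At steady state, Dose/τ = Css × CL.
Dose = Css × CL × τ = 25.0 × 22.20 × 17.3 = 9602 mg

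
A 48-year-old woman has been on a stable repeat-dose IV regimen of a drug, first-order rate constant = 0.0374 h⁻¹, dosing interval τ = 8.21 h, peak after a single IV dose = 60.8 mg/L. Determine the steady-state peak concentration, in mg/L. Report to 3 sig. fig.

230 mg/L

e^(−kτ) = e^(−0.03740 × 8.21) = 0.7356
Accumulation ratio R = 1 / (1 − e^(−kτ)) = 1 / (1 − 0.7356) = 3.782
Steady-state peak = C₀ × R = 60.8 × 3.782 = 229.9 mg/L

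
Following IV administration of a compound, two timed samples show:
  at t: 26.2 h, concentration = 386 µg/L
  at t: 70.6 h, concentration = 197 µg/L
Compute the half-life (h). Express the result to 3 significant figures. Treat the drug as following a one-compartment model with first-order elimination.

45.8 h

k = ln(C₁/C₂) / (t₂ − t₁) = ln(386/197) / (70.6 − 26.2)
  = 0.6726 / 44.40 = 0.01515 h⁻¹
t½ = ln2 / k = 0.693147 / 0.01515 = 45.75 h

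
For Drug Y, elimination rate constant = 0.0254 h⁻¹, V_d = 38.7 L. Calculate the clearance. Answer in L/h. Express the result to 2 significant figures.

0.98 L/h

CL = k × Vd = 0.0254 × 38.7 = 0.9830 L/h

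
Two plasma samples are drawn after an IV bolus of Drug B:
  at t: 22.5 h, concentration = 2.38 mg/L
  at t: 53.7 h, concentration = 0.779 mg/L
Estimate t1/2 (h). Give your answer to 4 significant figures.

19.36 h

k = ln(C₁/C₂) / (t₂ − t₁) = ln(2.38/0.779) / (53.7 − 22.5)
  = 1.117 / 31.20 = 0.03580 h⁻¹
t½ = ln2 / k = 0.693147 / 0.03580 = 19.36 h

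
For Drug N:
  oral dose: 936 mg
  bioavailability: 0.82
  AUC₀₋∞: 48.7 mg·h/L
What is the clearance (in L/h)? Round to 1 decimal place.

15.8 L/h

CL = F·Dose / AUC = 0.82 × 936 / 48.7 = 15.76 L/h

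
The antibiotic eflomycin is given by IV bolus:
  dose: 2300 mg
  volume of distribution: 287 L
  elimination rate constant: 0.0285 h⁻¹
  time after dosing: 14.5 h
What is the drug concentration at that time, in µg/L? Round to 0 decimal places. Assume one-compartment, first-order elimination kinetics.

C₀ = Dose / Vd = 2300 / 287 = 8.014 mg/L
C = C₀ · e^(−k·t) = 8.014 × e^(−0.02850 × 14.5)
  = 8.014 × 0.6615 = 5.301 mg/L
Convert: 5.301 mg/L × 1000 = 5301 µg/L

5301 µg/L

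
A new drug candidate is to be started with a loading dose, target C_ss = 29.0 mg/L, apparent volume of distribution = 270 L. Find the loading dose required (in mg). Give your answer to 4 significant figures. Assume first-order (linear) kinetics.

LD = Css × Vd = 29.0 × 270 = 7830 mg

7830 mg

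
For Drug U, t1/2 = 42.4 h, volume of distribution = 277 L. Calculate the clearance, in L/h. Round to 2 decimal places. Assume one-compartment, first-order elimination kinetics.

4.53 L/h

k = ln2 / t½ = 0.693147 / 42.4 = 0.01635 h⁻¹
CL = k × Vd = 0.01635 × 277 = 4.529 L/h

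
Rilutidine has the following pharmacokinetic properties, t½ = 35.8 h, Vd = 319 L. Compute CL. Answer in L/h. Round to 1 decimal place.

6.2 L/h

k = ln2 / t½ = 0.693147 / 35.8 = 0.01936 h⁻¹
CL = k × Vd = 0.01936 × 319 = 6.176 L/h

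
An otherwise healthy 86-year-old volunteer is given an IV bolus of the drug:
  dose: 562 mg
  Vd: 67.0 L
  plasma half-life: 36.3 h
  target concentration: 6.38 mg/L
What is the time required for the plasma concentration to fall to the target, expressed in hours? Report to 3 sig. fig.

14.3 h

C₀ = Dose / Vd = 562.0 / 67.0 = 8.388 mg/L
k = ln2 / t½ = 0.693147 / 36.3 = 0.01909 h⁻¹
t = ln(C₀ / C) / k = ln(8.388 / 6.38) / 0.01909
  = ln(1.315) / 0.01909 = 0.2738 / 0.01909 = 14.34 h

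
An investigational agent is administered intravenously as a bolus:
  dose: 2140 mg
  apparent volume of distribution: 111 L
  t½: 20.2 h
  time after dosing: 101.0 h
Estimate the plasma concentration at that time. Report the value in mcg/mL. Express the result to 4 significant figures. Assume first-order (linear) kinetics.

C₀ = Dose / Vd = 2140 / 111 = 19.28 mg/L
k = ln2 / t½ = 0.693147 / 20.2 = 0.03431 h⁻¹
t / t½ = 101.0 / 20.2 = 5 half-lives
C = C₀ × (1/2)^5 = 19.28 × 0.03125 = 0.6025 mg/L
(0.6025 mg/L = 0.6025 mcg/mL)

0.6025 mcg/mL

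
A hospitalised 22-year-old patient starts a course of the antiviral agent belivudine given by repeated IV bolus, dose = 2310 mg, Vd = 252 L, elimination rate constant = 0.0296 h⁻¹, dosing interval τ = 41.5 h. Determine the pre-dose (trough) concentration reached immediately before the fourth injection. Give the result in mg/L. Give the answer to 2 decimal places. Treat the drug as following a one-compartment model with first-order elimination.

C₀ per dose = Dose / Vd = 2310 / 252 = 9.167 mg/L
Fraction remaining after one interval: r = e^(−kτ) = e^(−0.02960 × 41.5) = 0.2928
Before dose 4, 3 doses have been given (aged 1τ, 2τ, 3τ).
C_trough = C₀ × (r + r² + … + r^3) = C₀ × r(1−r^3)/(1−r)
        = 9.167 × 0.2928 × (1 − 0.02510) / (1 − 0.2928) = 3.700 mg/L

3.70 mg/L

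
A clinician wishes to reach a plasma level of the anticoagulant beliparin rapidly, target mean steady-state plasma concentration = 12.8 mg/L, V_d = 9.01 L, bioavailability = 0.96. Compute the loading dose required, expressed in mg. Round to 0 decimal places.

120 mg

LD = Css × Vd / F = 12.8 × 9.01 / 0.96 = 120.1 mg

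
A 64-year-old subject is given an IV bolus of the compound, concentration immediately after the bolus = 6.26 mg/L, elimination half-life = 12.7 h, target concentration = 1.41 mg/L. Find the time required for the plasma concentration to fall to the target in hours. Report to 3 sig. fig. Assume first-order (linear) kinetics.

27.3 h

k = ln2 / t½ = 0.693147 / 12.7 = 0.05458 h⁻¹
t = ln(C₀ / C) / k = ln(6.260 / 1.41) / 0.05458
  = ln(4.440) / 0.05458 = 1.491 / 0.05458 = 27.32 h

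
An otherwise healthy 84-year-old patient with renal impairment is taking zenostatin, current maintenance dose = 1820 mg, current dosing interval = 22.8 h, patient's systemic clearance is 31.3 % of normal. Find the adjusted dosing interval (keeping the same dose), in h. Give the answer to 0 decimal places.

To keep the same average steady-state level, dosing rate must scale with clearance.
CL ratio = 31.3 / 100 = 0.3130
New interval (same dose) = 22.8 / 0.3130 = 72.84 h

73 h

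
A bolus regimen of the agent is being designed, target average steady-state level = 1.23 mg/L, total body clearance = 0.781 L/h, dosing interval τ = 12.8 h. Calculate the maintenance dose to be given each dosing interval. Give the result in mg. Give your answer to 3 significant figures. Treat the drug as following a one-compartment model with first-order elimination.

At steady state, Dose/τ = Css × CL.
Dose = Css × CL × τ = 1.23 × 0.7810 × 12.8 = 12.30 mg

12.3 mg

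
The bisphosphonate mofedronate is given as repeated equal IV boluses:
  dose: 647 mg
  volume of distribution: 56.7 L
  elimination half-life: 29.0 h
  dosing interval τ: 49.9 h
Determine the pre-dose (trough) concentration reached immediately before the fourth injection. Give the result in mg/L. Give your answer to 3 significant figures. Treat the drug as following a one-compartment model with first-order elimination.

C₀ per dose = Dose / Vd = 647 / 56.7 = 11.41 mg/L
k = ln2 / t½ = 0.693147 / 29.0 = 0.02390 h⁻¹
Fraction remaining after one interval: r = e^(−kτ) = e^(−0.02390 × 49.9) = 0.3034
Before dose 4, 3 doses have been given (aged 1τ, 2τ, 3τ).
C_trough = C₀ × (r + r² + … + r^3) = C₀ × r(1−r^3)/(1−r)
        = 11.41 × 0.3034 × (1 − 0.02793) / (1 − 0.3034) = 4.831 mg/L

4.83 mg/L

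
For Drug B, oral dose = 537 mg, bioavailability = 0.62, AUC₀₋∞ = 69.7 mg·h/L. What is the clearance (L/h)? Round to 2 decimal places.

CL = F·Dose / AUC = 0.62 × 537 / 69.7 = 4.777 L/h

4.78 L/h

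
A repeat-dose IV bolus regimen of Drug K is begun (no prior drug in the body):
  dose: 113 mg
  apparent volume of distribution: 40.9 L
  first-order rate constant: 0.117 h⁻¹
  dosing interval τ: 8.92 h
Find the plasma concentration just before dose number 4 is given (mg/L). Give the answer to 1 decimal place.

1.4 mg/L

C₀ per dose = Dose / Vd = 113 / 40.9 = 2.763 mg/L
Fraction remaining after one interval: r = e^(−kτ) = e^(−0.1170 × 8.92) = 0.3522
Before dose 4, 3 doses have been given (aged 1τ, 2τ, 3τ).
C_trough = C₀ × (r + r² + … + r^3) = C₀ × r(1−r^3)/(1−r)
        = 2.763 × 0.3522 × (1 − 0.04369) / (1 − 0.3522) = 1.437 mg/L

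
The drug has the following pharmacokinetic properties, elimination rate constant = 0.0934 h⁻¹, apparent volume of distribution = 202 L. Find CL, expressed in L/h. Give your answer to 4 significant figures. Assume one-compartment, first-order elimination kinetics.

CL = k × Vd = 0.0934 × 202 = 18.87 L/h

18.87 L/h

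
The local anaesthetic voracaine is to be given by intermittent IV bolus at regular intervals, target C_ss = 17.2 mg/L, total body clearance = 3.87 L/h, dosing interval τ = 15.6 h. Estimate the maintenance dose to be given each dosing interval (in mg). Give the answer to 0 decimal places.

1038 mg

At steady state, Dose/τ = Css × CL.
Dose = Css × CL × τ = 17.2 × 3.870 × 15.6 = 1038 mg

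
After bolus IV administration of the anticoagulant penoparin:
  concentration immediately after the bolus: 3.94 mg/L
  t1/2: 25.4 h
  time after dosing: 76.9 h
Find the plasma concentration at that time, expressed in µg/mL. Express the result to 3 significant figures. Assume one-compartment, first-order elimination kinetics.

0.483 µg/mL

k = ln2 / t½ = 0.693147 / 25.4 = 0.02729 h⁻¹
C = C₀ · e^(−k·t) = 3.940 × e^(−0.02729 × 76.9)
  = 3.940 × 0.1226 = 0.4830 mg/L
(0.4830 mg/L = 0.4830 µg/mL)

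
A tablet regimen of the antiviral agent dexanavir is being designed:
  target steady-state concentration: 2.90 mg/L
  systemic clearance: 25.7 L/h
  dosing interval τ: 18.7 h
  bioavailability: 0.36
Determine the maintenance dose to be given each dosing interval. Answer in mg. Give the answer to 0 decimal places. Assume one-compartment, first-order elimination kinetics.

3871 mg

At steady state, F × (Dose/τ) = Css × CL.
Dose = Css × CL × τ / F = 2.90 × 25.70 × 18.7 / 0.36 = 3871 mg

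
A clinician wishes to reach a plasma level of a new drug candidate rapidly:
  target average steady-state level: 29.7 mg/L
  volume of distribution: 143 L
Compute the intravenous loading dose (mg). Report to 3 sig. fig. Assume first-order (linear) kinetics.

4250 mg

LD = Css × Vd = 29.7 × 143 = 4247 mg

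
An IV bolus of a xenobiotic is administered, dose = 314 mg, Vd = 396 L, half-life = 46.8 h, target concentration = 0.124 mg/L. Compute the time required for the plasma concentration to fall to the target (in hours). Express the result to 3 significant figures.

C₀ = Dose / Vd = 314.0 / 396 = 0.7929 mg/L
k = ln2 / t½ = 0.693147 / 46.8 = 0.01481 h⁻¹
t = ln(C₀ / C) / k = ln(0.7929 / 0.124) / 0.01481
  = ln(6.394) / 0.01481 = 1.855 / 0.01481 = 125.3 h

125 h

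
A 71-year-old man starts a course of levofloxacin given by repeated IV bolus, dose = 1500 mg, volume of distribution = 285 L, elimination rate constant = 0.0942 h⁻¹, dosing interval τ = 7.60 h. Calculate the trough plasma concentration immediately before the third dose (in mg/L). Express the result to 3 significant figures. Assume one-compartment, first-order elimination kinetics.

C₀ per dose = Dose / Vd = 1500 / 285 = 5.263 mg/L
Fraction remaining after one interval: r = e^(−kτ) = e^(−0.09420 × 7.60) = 0.4887
Before dose 3, 2 doses have been given (aged 1τ, 2τ).
C_trough = C₀ × (r + r²) = 5.263 × (0.4887 + 0.2388) = 3.829 mg/L

3.83 mg/L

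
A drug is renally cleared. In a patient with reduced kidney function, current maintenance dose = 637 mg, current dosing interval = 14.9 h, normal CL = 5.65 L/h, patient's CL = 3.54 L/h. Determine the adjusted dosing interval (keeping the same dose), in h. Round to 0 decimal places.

To keep the same average steady-state level, dosing rate must scale with clearance.
CL ratio = 3.54 / 5.65 = 0.6265
New interval (same dose) = 14.9 / 0.6265 = 23.78 h

24 h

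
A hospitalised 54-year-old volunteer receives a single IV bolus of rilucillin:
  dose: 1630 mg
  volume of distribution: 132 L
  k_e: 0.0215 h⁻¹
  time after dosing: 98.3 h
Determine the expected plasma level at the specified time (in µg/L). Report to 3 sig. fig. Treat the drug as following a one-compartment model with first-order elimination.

1490 µg/L

C₀ = Dose / Vd = 1630 / 132 = 12.35 mg/L
C = C₀ · e^(−k·t) = 12.35 × e^(−0.02150 × 98.3)
  = 12.35 × 0.1208 = 1.492 mg/L
Convert: 1.492 mg/L × 1000 = 1492 µg/L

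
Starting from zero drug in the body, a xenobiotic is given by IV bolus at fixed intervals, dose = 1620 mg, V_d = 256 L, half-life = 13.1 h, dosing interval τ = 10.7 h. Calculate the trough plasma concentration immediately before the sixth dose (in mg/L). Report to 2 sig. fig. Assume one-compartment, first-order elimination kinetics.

C₀ per dose = Dose / Vd = 1620 / 256 = 6.328 mg/L
k = ln2 / t½ = 0.693147 / 13.1 = 0.05291 h⁻¹
Fraction remaining after one interval: r = e^(−kτ) = e^(−0.05291 × 10.7) = 0.5677
Before dose 6, 5 doses have been given (aged 1τ, 2τ, 3τ, 4τ, 5τ).
C_trough = C₀ × (r + r² + … + r^5) = C₀ × r(1−r^5)/(1−r)
        = 6.328 × 0.5677 × (1 − 0.05897) / (1 − 0.5677) = 7.820 mg/L

7.8 mg/L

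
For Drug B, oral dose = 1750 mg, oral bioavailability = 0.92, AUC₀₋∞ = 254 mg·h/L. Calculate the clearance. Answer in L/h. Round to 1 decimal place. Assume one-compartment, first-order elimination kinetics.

CL = F·Dose / AUC = 0.92 × 1750 / 254 = 6.339 L/h

6.3 L/h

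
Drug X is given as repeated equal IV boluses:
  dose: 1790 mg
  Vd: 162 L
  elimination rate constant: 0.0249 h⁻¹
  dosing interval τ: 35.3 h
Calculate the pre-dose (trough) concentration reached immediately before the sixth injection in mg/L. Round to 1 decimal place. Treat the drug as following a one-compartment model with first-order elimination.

7.7 mg/L

C₀ per dose = Dose / Vd = 1790 / 162 = 11.05 mg/L
Fraction remaining after one interval: r = e^(−kτ) = e^(−0.02490 × 35.3) = 0.4152
Before dose 6, 5 doses have been given (aged 1τ, 2τ, 3τ, 4τ, 5τ).
C_trough = C₀ × (r + r² + … + r^5) = C₀ × r(1−r^5)/(1−r)
        = 11.05 × 0.4152 × (1 − 0.01234) / (1 − 0.4152) = 7.749 mg/L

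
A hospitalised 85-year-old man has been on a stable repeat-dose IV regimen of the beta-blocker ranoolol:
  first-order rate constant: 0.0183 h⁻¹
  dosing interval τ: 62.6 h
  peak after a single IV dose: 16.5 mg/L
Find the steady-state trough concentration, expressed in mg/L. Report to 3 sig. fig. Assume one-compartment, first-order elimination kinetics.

7.69 mg/L

e^(−kτ) = e^(−0.01830 × 62.6) = 0.3180
Accumulation ratio R = 1 / (1 − e^(−kτ)) = 1 / (1 − 0.3180) = 1.466
Steady-state trough = C₀ × R × e^(−kτ) = 16.5 × 1.466 × 0.3180 = 7.692 mg/L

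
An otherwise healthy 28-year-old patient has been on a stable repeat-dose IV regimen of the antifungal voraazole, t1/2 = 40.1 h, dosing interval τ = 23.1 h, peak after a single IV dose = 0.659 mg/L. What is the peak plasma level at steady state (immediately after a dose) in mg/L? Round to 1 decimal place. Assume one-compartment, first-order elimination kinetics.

k = ln2 / t½ = 0.693147 / 40.1 = 0.01729 h⁻¹
e^(−kτ) = e^(−0.01729 × 23.1) = 0.6707
Accumulation ratio R = 1 / (1 − e^(−kτ)) = 1 / (1 − 0.6707) = 3.037
Steady-state peak = C₀ × R = 0.659 × 3.037 = 2.001 mg/L

2.0 mg/L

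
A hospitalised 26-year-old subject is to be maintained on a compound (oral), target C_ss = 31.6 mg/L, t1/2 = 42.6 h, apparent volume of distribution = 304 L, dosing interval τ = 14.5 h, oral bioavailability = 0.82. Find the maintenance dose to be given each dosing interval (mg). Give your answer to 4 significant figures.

2764 mg

k = ln2 / t½ = 0.693147 / 42.6 = 0.01627 h⁻¹
CL = k × Vd = 0.01627 × 304 = 4.946 L/h
At steady state, F × (Dose/τ) = Css × CL.
Dose = Css × CL × τ / F = 31.6 × 4.946 × 14.5 / 0.82 = 2764 mg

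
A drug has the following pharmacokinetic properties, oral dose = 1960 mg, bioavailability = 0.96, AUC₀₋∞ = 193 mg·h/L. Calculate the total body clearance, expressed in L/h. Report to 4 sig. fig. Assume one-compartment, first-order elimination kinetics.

9.749 L/h

CL = F·Dose / AUC = 0.96 × 1960 / 193 = 9.749 L/h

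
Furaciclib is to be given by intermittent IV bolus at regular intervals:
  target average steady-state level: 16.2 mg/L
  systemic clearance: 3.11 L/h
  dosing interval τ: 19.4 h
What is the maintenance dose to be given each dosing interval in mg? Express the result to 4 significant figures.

977.4 mg

At steady state, Dose/τ = Css × CL.
Dose = Css × CL × τ = 16.2 × 3.110 × 19.4 = 977.4 mg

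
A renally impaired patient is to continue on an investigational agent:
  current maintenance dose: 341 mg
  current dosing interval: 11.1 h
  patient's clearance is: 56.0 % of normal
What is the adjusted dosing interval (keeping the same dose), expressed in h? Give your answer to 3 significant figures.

To keep the same average steady-state level, dosing rate must scale with clearance.
CL ratio = 56.0 / 100 = 0.5600
New interval (same dose) = 11.1 / 0.5600 = 19.82 h

19.8 h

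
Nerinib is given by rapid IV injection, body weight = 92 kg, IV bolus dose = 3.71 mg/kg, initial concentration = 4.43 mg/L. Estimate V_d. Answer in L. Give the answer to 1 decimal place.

Dose = 3.71 × 92 = 341.3 mg
Vd = Dose / C₀ = 341.3 / 4.43 = 77.04 L

77.0 L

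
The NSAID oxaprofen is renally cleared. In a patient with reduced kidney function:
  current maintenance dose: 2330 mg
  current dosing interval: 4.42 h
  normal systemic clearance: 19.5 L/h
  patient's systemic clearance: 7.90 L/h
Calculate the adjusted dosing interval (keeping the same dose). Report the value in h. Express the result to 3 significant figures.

10.9 h

To keep the same average steady-state level, dosing rate must scale with clearance.
CL ratio = 7.90 / 19.5 = 0.4051
New interval (same dose) = 4.42 / 0.4051 = 10.91 h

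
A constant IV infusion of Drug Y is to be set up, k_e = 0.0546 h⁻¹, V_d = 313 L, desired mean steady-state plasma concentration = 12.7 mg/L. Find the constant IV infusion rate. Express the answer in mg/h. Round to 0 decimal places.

217 mg/h

CL = k × Vd = 0.05460 × 313 = 17.09 L/h
At steady state, infusion rate R₀ = Css × CL = 12.7 × 17.09 = 217.0 mg/h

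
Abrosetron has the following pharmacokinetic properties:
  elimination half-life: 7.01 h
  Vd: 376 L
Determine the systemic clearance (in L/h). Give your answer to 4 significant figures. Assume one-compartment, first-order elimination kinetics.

k = ln2 / t½ = 0.693147 / 7.01 = 0.09888 h⁻¹
CL = k × Vd = 0.09888 × 376 = 37.18 L/h

37.18 L/h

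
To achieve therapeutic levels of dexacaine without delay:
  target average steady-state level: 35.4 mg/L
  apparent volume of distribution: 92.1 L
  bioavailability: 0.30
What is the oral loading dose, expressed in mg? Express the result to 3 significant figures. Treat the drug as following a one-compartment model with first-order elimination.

10900 mg

LD = Css × Vd / F = 35.4 × 92.1 / 0.30 = 10870 mg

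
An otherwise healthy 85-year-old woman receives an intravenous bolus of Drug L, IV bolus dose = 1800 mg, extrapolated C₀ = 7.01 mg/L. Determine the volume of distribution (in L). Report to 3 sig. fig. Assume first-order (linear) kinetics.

257 L

Vd = Dose / C₀ = 1800 / 7.01 = 256.8 L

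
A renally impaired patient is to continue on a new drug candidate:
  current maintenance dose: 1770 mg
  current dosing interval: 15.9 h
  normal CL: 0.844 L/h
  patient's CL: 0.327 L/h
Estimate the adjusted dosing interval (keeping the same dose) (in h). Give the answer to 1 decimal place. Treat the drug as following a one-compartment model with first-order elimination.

41.0 h

To keep the same average steady-state level, dosing rate must scale with clearance.
CL ratio = 0.327 / 0.844 = 0.3874
New interval (same dose) = 15.9 / 0.3874 = 41.04 h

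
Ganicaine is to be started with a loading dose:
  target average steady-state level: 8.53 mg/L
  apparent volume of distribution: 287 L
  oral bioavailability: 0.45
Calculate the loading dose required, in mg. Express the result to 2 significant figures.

LD = Css × Vd / F = 8.53 × 287 / 0.45 = 5440 mg

5400 mg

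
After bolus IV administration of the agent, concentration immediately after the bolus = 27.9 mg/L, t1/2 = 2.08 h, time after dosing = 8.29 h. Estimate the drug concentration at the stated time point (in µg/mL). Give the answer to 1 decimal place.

1.8 µg/mL

k = ln2 / t½ = 0.693147 / 2.08 = 0.3332 h⁻¹
C = C₀ · e^(−k·t) = 27.90 × e^(−0.3332 × 8.29)
  = 27.90 × 0.06315 = 1.762 mg/L
(1.762 mg/L = 1.762 µg/mL)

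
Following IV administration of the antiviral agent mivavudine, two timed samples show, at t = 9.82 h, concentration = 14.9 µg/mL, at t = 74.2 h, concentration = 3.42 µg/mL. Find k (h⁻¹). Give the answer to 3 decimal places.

0.023 h⁻¹

k = ln(C₁/C₂) / (t₂ − t₁) = ln(14.9/3.42) / (74.2 − 9.82)
  = 1.472 / 64.38 = 0.02286 h⁻¹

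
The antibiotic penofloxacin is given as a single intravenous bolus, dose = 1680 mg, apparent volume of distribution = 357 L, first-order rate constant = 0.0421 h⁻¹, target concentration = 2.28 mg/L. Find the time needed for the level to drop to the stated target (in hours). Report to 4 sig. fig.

C₀ = Dose / Vd = 1680 / 357 = 4.706 mg/L
t = ln(C₀ / C) / k = ln(4.706 / 2.28) / 0.04210
  = ln(2.064) / 0.04210 = 0.7246 / 0.04210 = 17.21 h

17.21 h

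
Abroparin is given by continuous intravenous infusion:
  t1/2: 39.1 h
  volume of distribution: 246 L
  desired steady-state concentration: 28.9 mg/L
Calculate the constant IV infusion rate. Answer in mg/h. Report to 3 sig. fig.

126 mg/h

k = ln2 / t½ = 0.693147 / 39.1 = 0.01773 h⁻¹
CL = k × Vd = 0.01773 × 246 = 4.362 L/h
At steady state, infusion rate R₀ = Css × CL = 28.9 × 4.362 = 126.1 mg/h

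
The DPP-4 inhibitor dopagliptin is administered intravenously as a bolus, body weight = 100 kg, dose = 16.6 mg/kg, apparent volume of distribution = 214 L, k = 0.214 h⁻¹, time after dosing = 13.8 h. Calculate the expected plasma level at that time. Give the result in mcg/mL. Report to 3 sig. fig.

Total dose = 16.6 × 100 = 1660 mg
C₀ = Dose / Vd = 1660 / 214 = 7.757 mg/L
C = C₀ · e^(−k·t) = 7.757 × e^(−0.2140 × 13.8)
  = 7.757 × 0.05217 = 0.4047 mg/L
(0.4047 mg/L = 0.4047 mcg/mL)

0.405 mcg/mL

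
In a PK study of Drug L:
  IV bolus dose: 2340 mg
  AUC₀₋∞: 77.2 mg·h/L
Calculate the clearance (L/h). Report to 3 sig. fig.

CL = Dose / AUC = 2340 / 77.2 = 30.31 L/h

30.3 L/h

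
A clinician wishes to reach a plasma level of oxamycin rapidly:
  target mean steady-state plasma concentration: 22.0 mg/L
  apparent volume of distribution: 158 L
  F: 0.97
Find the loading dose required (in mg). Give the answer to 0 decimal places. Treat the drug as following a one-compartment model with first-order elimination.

LD = Css × Vd / F = 22.0 × 158 / 0.97 = 3584 mg

3584 mg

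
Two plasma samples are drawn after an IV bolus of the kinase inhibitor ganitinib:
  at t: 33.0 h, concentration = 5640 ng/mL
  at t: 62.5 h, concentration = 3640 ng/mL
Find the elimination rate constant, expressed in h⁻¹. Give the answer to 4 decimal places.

0.0148 h⁻¹

k = ln(C₁/C₂) / (t₂ − t₁) = ln(5640/3640) / (62.5 − 33.0)
  = 0.4379 / 29.50 = 0.01484 h⁻¹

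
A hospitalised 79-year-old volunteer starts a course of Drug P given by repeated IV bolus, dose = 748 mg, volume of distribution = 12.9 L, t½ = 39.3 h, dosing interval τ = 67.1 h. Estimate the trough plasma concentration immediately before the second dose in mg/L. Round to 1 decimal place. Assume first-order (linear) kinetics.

C₀ per dose = Dose / Vd = 748 / 12.9 = 57.98 mg/L
k = ln2 / t½ = 0.693147 / 39.3 = 0.01764 h⁻¹
Fraction remaining after one interval: r = e^(−kτ) = e^(−0.01764 × 67.1) = 0.3062
Before dose 2, 1 dose has been given (aged 1τ).
C_trough = C₀ × r = 57.98 × 0.3062 = 17.75 mg/L

17.8 mg/L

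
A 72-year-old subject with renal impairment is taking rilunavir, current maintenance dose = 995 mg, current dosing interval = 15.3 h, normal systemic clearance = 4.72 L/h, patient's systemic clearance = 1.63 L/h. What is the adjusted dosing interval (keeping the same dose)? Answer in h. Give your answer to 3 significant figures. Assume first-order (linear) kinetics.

44.3 h

To keep the same average steady-state level, dosing rate must scale with clearance.
CL ratio = 1.63 / 4.72 = 0.3453
New interval (same dose) = 15.3 / 0.3453 = 44.31 h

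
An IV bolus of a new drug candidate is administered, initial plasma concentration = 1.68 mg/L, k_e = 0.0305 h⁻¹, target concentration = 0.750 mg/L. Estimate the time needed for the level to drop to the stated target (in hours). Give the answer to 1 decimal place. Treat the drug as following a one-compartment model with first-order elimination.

26.4 h

t = ln(C₀ / C) / k = ln(1.680 / 0.750) / 0.03050
  = ln(2.240) / 0.03050 = 0.8065 / 0.03050 = 26.44 h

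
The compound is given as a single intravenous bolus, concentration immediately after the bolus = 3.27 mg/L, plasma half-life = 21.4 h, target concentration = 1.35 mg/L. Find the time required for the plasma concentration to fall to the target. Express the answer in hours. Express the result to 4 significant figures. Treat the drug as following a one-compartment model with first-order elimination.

27.31 h

k = ln2 / t½ = 0.693147 / 21.4 = 0.03239 h⁻¹
t = ln(C₀ / C) / k = ln(3.270 / 1.35) / 0.03239
  = ln(2.422) / 0.03239 = 0.8846 / 0.03239 = 27.31 h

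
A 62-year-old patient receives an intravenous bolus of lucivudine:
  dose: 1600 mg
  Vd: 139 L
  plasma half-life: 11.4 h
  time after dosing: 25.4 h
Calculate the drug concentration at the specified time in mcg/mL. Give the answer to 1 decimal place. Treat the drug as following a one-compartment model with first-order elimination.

C₀ = Dose / Vd = 1600 / 139 = 11.51 mg/L
k = ln2 / t½ = 0.693147 / 11.4 = 0.06080 h⁻¹
C = C₀ · e^(−k·t) = 11.51 × e^(−0.06080 × 25.4)
  = 11.51 × 0.2135 = 2.457 mg/L
(2.457 mg/L = 2.457 mcg/mL)

2.5 mcg/mL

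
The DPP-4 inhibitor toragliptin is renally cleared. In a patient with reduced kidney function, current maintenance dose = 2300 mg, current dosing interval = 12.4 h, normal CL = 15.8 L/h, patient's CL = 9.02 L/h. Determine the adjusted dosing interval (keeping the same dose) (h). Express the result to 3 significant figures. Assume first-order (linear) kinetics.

21.7 h

To keep the same average steady-state level, dosing rate must scale with clearance.
CL ratio = 9.02 / 15.8 = 0.5709
New interval (same dose) = 12.4 / 0.5709 = 21.72 h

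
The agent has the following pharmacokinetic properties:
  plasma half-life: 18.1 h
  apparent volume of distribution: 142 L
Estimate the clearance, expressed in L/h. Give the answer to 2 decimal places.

5.44 L/h

k = ln2 / t½ = 0.693147 / 18.1 = 0.03830 h⁻¹
CL = k × Vd = 0.03830 × 142 = 5.439 L/h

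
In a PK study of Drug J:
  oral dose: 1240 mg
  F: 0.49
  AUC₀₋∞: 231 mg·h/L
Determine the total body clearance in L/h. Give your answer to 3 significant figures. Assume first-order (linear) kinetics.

2.63 L/h

CL = F·Dose / AUC = 0.49 × 1240 / 231 = 2.630 L/h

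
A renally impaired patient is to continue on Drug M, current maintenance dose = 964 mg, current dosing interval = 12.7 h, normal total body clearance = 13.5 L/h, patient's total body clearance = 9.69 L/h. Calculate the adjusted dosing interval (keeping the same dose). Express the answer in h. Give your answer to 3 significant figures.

To keep the same average steady-state level, dosing rate must scale with clearance.
CL ratio = 9.69 / 13.5 = 0.7178
New interval (same dose) = 12.7 / 0.7178 = 17.69 h

17.7 h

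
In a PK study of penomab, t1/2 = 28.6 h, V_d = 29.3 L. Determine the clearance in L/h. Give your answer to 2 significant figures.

0.71 L/h

k = ln2 / t½ = 0.693147 / 28.6 = 0.02424 h⁻¹
CL = k × Vd = 0.02424 × 29.3 = 0.7102 L/h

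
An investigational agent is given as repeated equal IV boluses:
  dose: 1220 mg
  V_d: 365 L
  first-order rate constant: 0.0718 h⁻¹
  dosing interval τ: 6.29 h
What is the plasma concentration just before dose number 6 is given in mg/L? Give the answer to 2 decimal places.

C₀ per dose = Dose / Vd = 1220 / 365 = 3.342 mg/L
Fraction remaining after one interval: r = e^(−kτ) = e^(−0.07180 × 6.29) = 0.6366
Before dose 6, 5 doses have been given (aged 1τ, 2τ, 3τ, 4τ, 5τ).
C_trough = C₀ × (r + r² + … + r^5) = C₀ × r(1−r^5)/(1−r)
        = 3.342 × 0.6366 × (1 − 0.1046) / (1 − 0.6366) = 5.242 mg/L

5.24 mg/L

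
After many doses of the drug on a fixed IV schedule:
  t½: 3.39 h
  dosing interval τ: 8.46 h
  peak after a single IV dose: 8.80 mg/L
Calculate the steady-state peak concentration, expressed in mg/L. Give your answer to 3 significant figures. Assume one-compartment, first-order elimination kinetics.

10.7 mg/L

k = ln2 / t½ = 0.693147 / 3.39 = 0.2045 h⁻¹
e^(−kτ) = e^(−0.2045 × 8.46) = 0.1773
Accumulation ratio R = 1 / (1 − e^(−kτ)) = 1 / (1 − 0.1773) = 1.216
Steady-state peak = C₀ × R = 8.80 × 1.216 = 10.70 mg/L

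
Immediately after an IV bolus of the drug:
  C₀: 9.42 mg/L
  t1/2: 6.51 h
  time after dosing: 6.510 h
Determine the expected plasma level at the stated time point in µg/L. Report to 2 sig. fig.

k = ln2 / t½ = 0.693147 / 6.51 = 0.1065 h⁻¹
t / t½ = 6.510 / 6.51 = 1 half-lives
C = C₀ × (1/2)^1 = 9.420 × 0.5000 = 4.710 mg/L
Convert: 4.710 mg/L × 1000 = 4710 µg/L

4700 µg/L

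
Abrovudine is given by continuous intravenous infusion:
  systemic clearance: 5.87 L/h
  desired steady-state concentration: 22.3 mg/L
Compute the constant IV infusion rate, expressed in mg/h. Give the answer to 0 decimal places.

131 mg/h

At steady state, infusion rate R₀ = Css × CL = 22.3 × 5.870 = 130.9 mg/h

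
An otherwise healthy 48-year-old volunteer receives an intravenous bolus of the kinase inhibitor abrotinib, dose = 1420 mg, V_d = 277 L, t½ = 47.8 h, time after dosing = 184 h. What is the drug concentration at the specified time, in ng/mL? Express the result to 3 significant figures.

C₀ = Dose / Vd = 1420 / 277 = 5.126 mg/L
k = ln2 / t½ = 0.693147 / 47.8 = 0.01450 h⁻¹
C = C₀ · e^(−k·t) = 5.126 × e^(−0.01450 × 184)
  = 5.126 × 0.06939 = 0.3557 mg/L
Convert: 0.3557 mg/L × 1000 = 355.7 ng/mL

356 ng/mL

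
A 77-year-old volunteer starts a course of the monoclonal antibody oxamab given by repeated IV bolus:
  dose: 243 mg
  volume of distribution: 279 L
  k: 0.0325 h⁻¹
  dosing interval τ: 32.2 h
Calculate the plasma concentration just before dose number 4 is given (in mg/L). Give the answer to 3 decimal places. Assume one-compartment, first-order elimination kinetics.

0.451 mg/L

C₀ per dose = Dose / Vd = 243 / 279 = 0.8710 mg/L
Fraction remaining after one interval: r = e^(−kτ) = e^(−0.03250 × 32.2) = 0.3512
Before dose 4, 3 doses have been given (aged 1τ, 2τ, 3τ).
C_trough = C₀ × (r + r² + … + r^3) = C₀ × r(1−r^3)/(1−r)
        = 0.8710 × 0.3512 × (1 − 0.04332) / (1 − 0.3512) = 0.4511 mg/L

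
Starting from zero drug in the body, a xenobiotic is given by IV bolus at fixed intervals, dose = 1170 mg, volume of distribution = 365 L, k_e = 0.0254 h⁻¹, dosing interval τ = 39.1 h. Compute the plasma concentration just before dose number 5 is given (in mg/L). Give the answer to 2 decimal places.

C₀ per dose = Dose / Vd = 1170 / 365 = 3.205 mg/L
Fraction remaining after one interval: r = e^(−kτ) = e^(−0.02540 × 39.1) = 0.3704
Before dose 5, 4 doses have been given (aged 1τ, 2τ, 3τ, 4τ).
C_trough = C₀ × (r + r² + … + r^4) = C₀ × r(1−r^4)/(1−r)
        = 3.205 × 0.3704 × (1 − 0.01882) / (1 − 0.3704) = 1.850 mg/L

1.85 mg/L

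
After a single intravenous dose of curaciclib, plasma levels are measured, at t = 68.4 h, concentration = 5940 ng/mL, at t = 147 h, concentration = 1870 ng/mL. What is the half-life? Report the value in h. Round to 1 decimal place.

47.1 h

k = ln(C₁/C₂) / (t₂ − t₁) = ln(5940/1870) / (147 − 68.4)
  = 1.156 / 78.60 = 0.01471 h⁻¹
t½ = ln2 / k = 0.693147 / 0.01471 = 47.12 h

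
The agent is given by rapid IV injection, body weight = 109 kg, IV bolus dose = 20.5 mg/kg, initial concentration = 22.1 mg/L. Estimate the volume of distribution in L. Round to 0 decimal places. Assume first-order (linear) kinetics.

101 L

Dose = 20.5 × 109 = 2235 mg
Vd = Dose / C₀ = 2235 / 22.1 = 101.1 L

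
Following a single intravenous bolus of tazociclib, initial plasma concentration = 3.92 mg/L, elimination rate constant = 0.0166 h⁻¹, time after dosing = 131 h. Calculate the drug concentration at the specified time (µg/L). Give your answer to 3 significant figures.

446 µg/L

C = C₀ · e^(−k·t) = 3.920 × e^(−0.01660 × 131)
  = 3.920 × 0.1137 = 0.4457 mg/L
Convert: 0.4457 mg/L × 1000 = 445.7 µg/L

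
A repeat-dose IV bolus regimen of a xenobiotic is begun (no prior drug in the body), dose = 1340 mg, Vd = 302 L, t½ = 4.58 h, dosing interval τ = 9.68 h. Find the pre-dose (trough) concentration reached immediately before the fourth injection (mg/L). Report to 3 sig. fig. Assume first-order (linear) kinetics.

1.32 mg/L

C₀ per dose = Dose / Vd = 1340 / 302 = 4.437 mg/L
k = ln2 / t½ = 0.693147 / 4.58 = 0.1513 h⁻¹
Fraction remaining after one interval: r = e^(−kτ) = e^(−0.1513 × 9.68) = 0.2312
Before dose 4, 3 doses have been given (aged 1τ, 2τ, 3τ).
C_trough = C₀ × (r + r² + … + r^3) = C₀ × r(1−r^3)/(1−r)
        = 4.437 × 0.2312 × (1 − 0.01236) / (1 − 0.2312) = 1.318 mg/L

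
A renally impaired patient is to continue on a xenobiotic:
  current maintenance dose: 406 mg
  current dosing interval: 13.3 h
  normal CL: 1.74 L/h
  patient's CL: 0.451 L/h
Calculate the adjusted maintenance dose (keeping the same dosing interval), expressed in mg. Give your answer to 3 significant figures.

105 mg

To keep the same average steady-state level, dosing rate must scale with clearance.
CL ratio = 0.451 / 1.74 = 0.2592
New dose (same interval) = 406 × 0.2592 = 105.2 mg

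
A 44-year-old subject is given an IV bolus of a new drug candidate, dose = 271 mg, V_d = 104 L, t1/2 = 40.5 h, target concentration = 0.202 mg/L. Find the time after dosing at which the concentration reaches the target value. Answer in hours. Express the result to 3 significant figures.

149 h

C₀ = Dose / Vd = 271.0 / 104 = 2.606 mg/L
k = ln2 / t½ = 0.693147 / 40.5 = 0.01711 h⁻¹
t = ln(C₀ / C) / k = ln(2.606 / 0.202) / 0.01711
  = ln(12.90) / 0.01711 = 2.557 / 0.01711 = 149.4 h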